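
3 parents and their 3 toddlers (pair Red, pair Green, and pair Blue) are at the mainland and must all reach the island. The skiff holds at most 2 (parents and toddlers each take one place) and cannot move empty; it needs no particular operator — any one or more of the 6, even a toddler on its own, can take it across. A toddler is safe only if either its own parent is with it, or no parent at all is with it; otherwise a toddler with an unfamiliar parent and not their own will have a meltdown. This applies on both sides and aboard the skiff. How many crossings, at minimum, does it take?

11

Counting alone: each trip to the island takes at most 2 across and each return brings at least 1 back, so after t trips out (and t−1 returns) at most 2t − (t−1) of the 6 are across; that first reaches 6 at t = 5, so at least 9 crossings are needed.
The safety rule pushes this higher. Following every safe sequence of crossings, the most of the 6 that can be at the island as the skiff arrives there on crossing 9 is 5 — never all 6.
So no plan with fewer than 11 crossings exists, and this one achieves 11:
1. parent Red and toddler Red cross → the island.
2. parent Red crosses ← the mainland.
3. toddler Blue and toddler Green cross → the island.
4. toddler Red crosses ← the mainland.
5. parent Blue and parent Green cross → the island.
6. parent Green and toddler Green cross ← the mainland.
7. parent Green and parent Red cross → the island.
8. toddler Blue crosses ← the mainland.
9. toddler Green and toddler Red cross → the island.
10. parent Blue crosses ← the mainland.
11. parent Blue and toddler Blue cross → the island.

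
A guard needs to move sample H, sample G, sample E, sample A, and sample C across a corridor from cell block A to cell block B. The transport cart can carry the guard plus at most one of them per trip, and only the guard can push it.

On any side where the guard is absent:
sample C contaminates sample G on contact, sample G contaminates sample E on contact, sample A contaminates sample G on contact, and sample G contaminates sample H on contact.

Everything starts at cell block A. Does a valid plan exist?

No

Following every safe sequence of crossings from the start, the most of the 5 that can be at cell block B as the transport cart arrives there on crossings 1, 3 is 1, 2 respectively; the best ever achieved is 2 of 5.
From crossing 5 on, no configuration arises that was not already reachable earlier: only 11 distinct safe configurations (who is on which side, and where the transport cart is) can ever be reached, none of them has everyone across, and every continuation just revisits them. So no valid plan exists.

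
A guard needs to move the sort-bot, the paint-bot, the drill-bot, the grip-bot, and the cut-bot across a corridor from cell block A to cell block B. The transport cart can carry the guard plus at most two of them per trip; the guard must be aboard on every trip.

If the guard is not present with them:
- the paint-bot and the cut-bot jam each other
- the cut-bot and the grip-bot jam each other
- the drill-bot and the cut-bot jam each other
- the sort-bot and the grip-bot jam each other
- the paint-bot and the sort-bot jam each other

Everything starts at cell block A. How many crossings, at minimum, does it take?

Counting alone: the guard can take at most 2 across per trip to cell block B, so moving all 5 needs at least 3 loaded trips out, with a return between consecutive ones — at least 5 crossings.
The safety rule pushes this higher. Following every safe sequence of crossings, the most of the 5 that can be at cell block B as the transport cart arrives there on crossing 5 is 4 — never all 5.
So no plan with fewer than 7 crossings exists, and this one achieves 7:
1. Guard goes to cell block B with the cut-bot and the sort-bot.  [cell block A: the drill-bot, the grip-bot, the paint-bot | cell block B: the cut-bot, the sort-bot]
2. Guard goes back to cell block A alone.  [cell block A: the drill-bot, the grip-bot, the paint-bot | cell block B: the cut-bot, the sort-bot]
3. Guard goes to cell block B with the paint-bot.  [cell block A: the drill-bot, the grip-bot | cell block B: the cut-bot, the paint-bot, the sort-bot]
4. Guard goes back to cell block A with the cut-bot and the sort-bot.  [cell block A: the cut-bot, the drill-bot, the grip-bot, the sort-bot | cell block B: the paint-bot]
5. Guard goes to cell block B with the drill-bot and the grip-bot.  [cell block A: the cut-bot, the sort-bot | cell block B: the drill-bot, the grip-bot, the paint-bot]
6. Guard goes back to cell block A alone.  [cell block A: the cut-bot, the sort-bot | cell block B: the drill-bot, the grip-bot, the paint-bot]
7. Guard goes to cell block B with the cut-bot and the sort-bot.  [cell block A: — | cell block B: the cut-bot, the drill-bot, the grip-bot, the paint-bot, the sort-bot]

7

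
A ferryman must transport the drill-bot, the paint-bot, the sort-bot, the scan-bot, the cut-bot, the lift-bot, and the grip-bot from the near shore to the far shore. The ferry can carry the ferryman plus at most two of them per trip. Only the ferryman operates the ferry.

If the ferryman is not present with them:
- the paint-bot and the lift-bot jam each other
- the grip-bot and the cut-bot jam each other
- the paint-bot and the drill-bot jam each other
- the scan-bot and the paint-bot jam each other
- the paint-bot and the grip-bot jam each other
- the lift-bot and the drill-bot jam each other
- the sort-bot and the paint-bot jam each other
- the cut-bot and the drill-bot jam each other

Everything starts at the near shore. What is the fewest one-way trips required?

impossible

Whatever the first load, the items left behind include a forbidden pair without the ferryman. No opening move is safe, so no plan exists.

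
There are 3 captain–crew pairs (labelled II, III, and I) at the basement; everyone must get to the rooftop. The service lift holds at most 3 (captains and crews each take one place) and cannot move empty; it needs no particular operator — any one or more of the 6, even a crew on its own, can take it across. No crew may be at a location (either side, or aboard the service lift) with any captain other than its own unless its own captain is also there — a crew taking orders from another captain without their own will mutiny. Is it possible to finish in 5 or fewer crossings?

Yes

Yes — this plan uses 5 crossings (≤ 5):
1. captain II and crew II cross → the rooftop.
2. captain II crosses ← the basement.
3. captain I, captain II, and captain III cross → the rooftop.
4. crew II crosses ← the basement.
5. crew I, crew II, and crew III cross → the rooftop.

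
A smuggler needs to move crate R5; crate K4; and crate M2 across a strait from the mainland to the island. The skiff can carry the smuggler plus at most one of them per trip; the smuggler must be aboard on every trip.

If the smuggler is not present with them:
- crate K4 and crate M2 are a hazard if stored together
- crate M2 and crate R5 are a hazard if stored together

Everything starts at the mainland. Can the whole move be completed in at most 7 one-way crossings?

Yes — this plan uses 7 crossings (≤ 7):
1. Smuggler goes to the island with crate M2.
2. Smuggler goes back to the mainland alone.
3. Smuggler goes to the island with crate R5.
4. Smuggler goes back to the mainland with crate M2.
5. Smuggler goes to the island with crate K4.
6. Smuggler goes back to the mainland alone.
7. Smuggler goes to the island with crate M2.

Yes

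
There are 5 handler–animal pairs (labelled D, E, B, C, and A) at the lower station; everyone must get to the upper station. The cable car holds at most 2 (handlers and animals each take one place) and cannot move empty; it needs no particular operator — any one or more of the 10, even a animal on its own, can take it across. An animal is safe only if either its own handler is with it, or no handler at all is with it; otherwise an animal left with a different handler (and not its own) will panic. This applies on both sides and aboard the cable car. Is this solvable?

No

Following every safe sequence of crossings from the start, the most of the 10 that can be at the upper station as the cable car arrives there on crossings 1, 3, 5, 7 is 2, 3, 4, 5 respectively; the best ever achieved is 5 of 10.
From crossing 9 on, no configuration arises that was not already reachable earlier: only 82 distinct safe configurations (who is on which side, and where the cable car is) can ever be reached, none of them has everyone across, and every continuation just revisits them. So no valid plan exists.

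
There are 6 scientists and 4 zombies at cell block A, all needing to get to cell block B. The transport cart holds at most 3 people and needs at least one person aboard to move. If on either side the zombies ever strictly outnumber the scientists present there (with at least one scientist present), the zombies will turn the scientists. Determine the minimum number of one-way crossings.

Counting alone: each trip to cell block B takes at most 3 across and each return brings at least 1 back, so after t trips out (and t−1 returns) at most 3t − (t−1) of the 10 are across; that first reaches 10 at t = 5, so at least 9 crossings are needed.
The plan below uses exactly 9 crossings, so it is optimal:
1. 2 zombies → cell block B.  (cell block A: 6S 2Z; cell block B: 0S 2Z)
2. 1 zombie ← cell block A.  (cell block A: 6S 3Z; cell block B: 0S 1Z)
3. 3 zombies → cell block B.  (cell block A: 6S 0Z; cell block B: 0S 4Z)
4. 1 zombie ← cell block A.  (cell block A: 6S 1Z; cell block B: 0S 3Z)
5. 3 scientists → cell block B.  (cell block A: 3S 1Z; cell block B: 3S 3Z)
6. 1 zombie ← cell block A.  (cell block A: 3S 2Z; cell block B: 3S 2Z)
7. 1 scientist and 2 zombies → cell block B.  (cell block A: 2S 0Z; cell block B: 4S 4Z)
8. 1 zombie ← cell block A.  (cell block A: 2S 1Z; cell block B: 4S 3Z)
9. 2 scientists and 1 zombie → cell block B.  (cell block A: 0S 0Z; cell block B: 6S 4Z)

9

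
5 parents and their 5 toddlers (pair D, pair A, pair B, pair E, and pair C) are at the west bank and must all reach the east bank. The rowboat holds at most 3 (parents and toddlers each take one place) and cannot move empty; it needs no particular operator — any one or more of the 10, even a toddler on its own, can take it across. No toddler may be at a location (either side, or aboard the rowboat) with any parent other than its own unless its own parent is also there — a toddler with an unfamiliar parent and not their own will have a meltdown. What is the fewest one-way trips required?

11

Counting alone: each trip to the east bank takes at most 3 across and each return brings at least 1 back, so after t trips out (and t−1 returns) at most 3t − (t−1) of the 10 are across; that first reaches 10 at t = 5, so at least 9 crossings are needed.
The safety rule pushes this higher. Following every safe sequence of crossings, the most of the 10 that can be at the east bank as the rowboat arrives there on crossing 9 is 9 — never all 10.
So no plan with fewer than 11 crossings exists, and this one achieves 11:
1. parent D and toddler D cross → the east bank.
2. parent D crosses ← the west bank.
3. toddler A, toddler B, and toddler E cross → the east bank.
4. toddler D crosses ← the west bank.
5. parent A, parent B, and parent E cross → the east bank.
6. parent A and toddler A cross ← the west bank.
7. parent A, parent C, and parent D cross → the east bank.
8. toddler B crosses ← the west bank.
9. toddler A and toddler D cross → the east bank.
10. toddler D crosses ← the west bank.
11. toddler B, toddler C, and toddler D cross → the east bank.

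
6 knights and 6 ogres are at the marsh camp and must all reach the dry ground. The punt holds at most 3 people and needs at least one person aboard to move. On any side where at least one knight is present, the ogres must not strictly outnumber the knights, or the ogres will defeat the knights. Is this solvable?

Following every safe sequence of crossings from the start, the most of the 12 that can be at the dry ground as the punt arrives there on crossings 1, 3, 5 is 3, 5, 6 respectively; the best ever achieved is 6 of 12.
From crossing 7 on, no configuration arises that was not already reachable earlier: only 17 distinct safe configurations (who is on which side, and where the punt is) can ever be reached, none of them has everyone across, and every continuation just revisits them. They are: 0 knights + 0 ogres across (punt back at the start); 0 knights + 1 ogre across (punt there); 0 knights + 1 ogre across (punt back at the start); 0 knights + 2 ogres across (punt there); 0 knights + 2 ogres across (punt back at the start); 0 knights + 3 ogres across (punt there); 0 knights + 3 ogres across (punt back at the start); 0 knights + 4 ogres across (punt there); 0 knights + 4 ogres across (punt back at the start); 0 knights + 5 ogres across (punt there); 0 knights + 5 ogres across (punt back at the start); 0 knights + 6 ogres across (punt there); 1 knight + 1 ogre across (punt there); 1 knight + 1 ogre across (punt back at the start); 2 knights + 2 ogres across (punt there); 2 knights + 2 ogres across (punt back at the start); 3 knights + 3 ogres across (punt there). So no valid plan exists.

No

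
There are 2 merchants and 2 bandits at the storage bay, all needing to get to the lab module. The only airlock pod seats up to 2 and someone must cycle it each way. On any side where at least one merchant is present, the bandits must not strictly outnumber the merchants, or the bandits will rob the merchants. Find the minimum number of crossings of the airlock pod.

5

Counting alone: each trip to the lab module takes at most 2 across and each return brings at least 1 back, so after t trips out (and t−1 returns) at most 2t − (t−1) of the 4 are across; that first reaches 4 at t = 3, so at least 5 crossings are needed.
The plan below uses exactly 5 crossings, so it is optimal:
1. 2 bandits → the lab module.  (the storage bay: 2M 0B; the lab module: 0M 2B)
2. 1 bandit ← the storage bay.  (the storage bay: 2M 1B; the lab module: 0M 1B)
3. 2 merchants → the lab module.  (the storage bay: 0M 1B; the lab module: 2M 1B)
4. 1 bandit ← the storage bay.  (the storage bay: 0M 2B; the lab module: 2M 0B)
5. 2 bandits → the lab module.  (the storage bay: 0M 0B; the lab module: 2M 2B)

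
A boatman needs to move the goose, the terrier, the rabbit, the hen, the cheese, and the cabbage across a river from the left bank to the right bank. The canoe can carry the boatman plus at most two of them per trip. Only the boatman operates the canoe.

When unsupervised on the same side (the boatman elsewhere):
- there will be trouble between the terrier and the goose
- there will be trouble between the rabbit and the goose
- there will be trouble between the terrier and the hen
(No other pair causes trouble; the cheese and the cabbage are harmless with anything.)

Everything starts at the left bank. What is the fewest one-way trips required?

5

Counting alone: the boatman can take at most 2 across per trip to the right bank, so moving all 6 needs at least 3 loaded trips out, with a return between consecutive ones — at least 5 crossings.
The plan below uses exactly 5 crossings, so it is optimal:
1. Boatman goes to the right bank with the goose and the hen.
2. Boatman goes back to the left bank alone.
3. Boatman goes to the right bank with the cabbage and the cheese.
4. Boatman goes back to the left bank alone.
5. Boatman goes to the right bank with the rabbit and the terrier.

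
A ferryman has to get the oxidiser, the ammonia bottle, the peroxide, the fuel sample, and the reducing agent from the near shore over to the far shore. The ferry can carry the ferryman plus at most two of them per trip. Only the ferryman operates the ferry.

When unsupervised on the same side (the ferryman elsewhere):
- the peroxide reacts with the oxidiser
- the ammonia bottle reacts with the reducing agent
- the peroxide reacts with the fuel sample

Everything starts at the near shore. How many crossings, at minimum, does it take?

5

Counting alone: the ferryman can take at most 2 across per trip to the far shore, so moving all 5 needs at least 3 loaded trips out, with a return between consecutive ones — at least 5 crossings.
The plan below uses exactly 5 crossings, so it is optimal:
1. Ferryman goes to the far shore with the ammonia bottle and the peroxide.  [the near shore: the fuel sample, the oxidiser, the reducing agent | the far shore: the ammonia bottle, the peroxide]
2. Ferryman goes back to the near shore alone.  [the near shore: the fuel sample, the oxidiser, the reducing agent | the far shore: the ammonia bottle, the peroxide]
3. Ferryman goes to the far shore with the fuel sample and the oxidiser.  [the near shore: the reducing agent | the far shore: the ammonia bottle, the fuel sample, the oxidiser, the peroxide]
4. Ferryman goes back to the near shore with the peroxide.  [the near shore: the peroxide, the reducing agent | the far shore: the ammonia bottle, the fuel sample, the oxidiser]
5. Ferryman goes to the far shore with the peroxide and the reducing agent.  [the near shore: — | the far shore: the ammonia bottle, the fuel sample, the oxidiser, the peroxide, the reducing agent]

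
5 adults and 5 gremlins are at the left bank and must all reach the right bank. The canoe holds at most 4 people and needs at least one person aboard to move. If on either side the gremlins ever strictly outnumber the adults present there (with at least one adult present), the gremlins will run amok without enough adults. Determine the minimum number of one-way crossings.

7

Counting alone: each trip to the right bank takes at most 4 across and each return brings at least 1 back, so after t trips out (and t−1 returns) at most 4t − (t−1) of the 10 are across; that first reaches 10 at t = 3, so at least 5 crossings are needed.
The safety rule pushes this higher. Following every safe sequence of crossings, the most of the 10 that can be at the right bank as the canoe arrives there on crossing 5 is 9 — never all 10.
So no plan with fewer than 7 crossings exists, and this one achieves 7:
1. 2 gremlins → the right bank.  (the left bank: 5A 3G; the right bank: 0A 2G)
2. 1 gremlin ← the left bank.  (the left bank: 5A 4G; the right bank: 0A 1G)
3. 4 gremlins → the right bank.  (the left bank: 5A 0G; the right bank: 0A 5G)
4. 1 gremlin ← the left bank.  (the left bank: 5A 1G; the right bank: 0A 4G)
5. 4 adults → the right bank.  (the left bank: 1A 1G; the right bank: 4A 4G)
6. 1 adult and 1 gremlin ← the left bank.  (the left bank: 2A 2G; the right bank: 3A 3G)
7. 2 adults and 2 gremlins → the right bank.  (the left bank: 0A 0G; the right bank: 5A 5G)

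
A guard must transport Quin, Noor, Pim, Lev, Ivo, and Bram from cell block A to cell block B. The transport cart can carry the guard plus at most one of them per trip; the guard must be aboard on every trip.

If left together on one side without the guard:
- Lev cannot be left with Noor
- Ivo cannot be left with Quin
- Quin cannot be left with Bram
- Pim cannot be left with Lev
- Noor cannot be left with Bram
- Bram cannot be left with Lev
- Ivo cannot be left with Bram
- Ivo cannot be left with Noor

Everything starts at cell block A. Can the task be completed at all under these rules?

No

Whatever the first load, the items left behind include a forbidden pair without the guard. No opening move is safe, so no plan exists.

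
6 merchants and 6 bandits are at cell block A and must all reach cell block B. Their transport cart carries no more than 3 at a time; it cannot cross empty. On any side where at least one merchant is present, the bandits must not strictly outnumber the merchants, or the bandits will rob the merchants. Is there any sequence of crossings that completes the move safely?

Following every safe sequence of crossings from the start, the most of the 12 that can be at cell block B as the transport cart arrives there on crossings 1, 3, 5 is 3, 5, 6 respectively; the best ever achieved is 6 of 12.
From crossing 7 on, no configuration arises that was not already reachable earlier: only 17 distinct safe configurations (who is on which side, and where the transport cart is) can ever be reached, none of them has everyone across, and every continuation just revisits them. They are: 0 merchants + 0 bandits across (transport cart back at the start); 0 merchants + 1 bandit across (transport cart there); 0 merchants + 1 bandit across (transport cart back at the start); 0 merchants + 2 bandits across (transport cart there); 0 merchants + 2 bandits across (transport cart back at the start); 0 merchants + 3 bandits across (transport cart there); 0 merchants + 3 bandits across (transport cart back at the start); 0 merchants + 4 bandits across (transport cart there); 0 merchants + 4 bandits across (transport cart back at the start); 0 merchants + 5 bandits across (transport cart there); 0 merchants + 5 bandits across (transport cart back at the start); 0 merchants + 6 bandits across (transport cart there); 1 merchant + 1 bandit across (transport cart there); 1 merchant + 1 bandit across (transport cart back at the start); 2 merchants + 2 bandits across (transport cart there); 2 merchants + 2 bandits across (transport cart back at the start); 3 merchants + 3 bandits across (transport cart there). So no valid plan exists.

No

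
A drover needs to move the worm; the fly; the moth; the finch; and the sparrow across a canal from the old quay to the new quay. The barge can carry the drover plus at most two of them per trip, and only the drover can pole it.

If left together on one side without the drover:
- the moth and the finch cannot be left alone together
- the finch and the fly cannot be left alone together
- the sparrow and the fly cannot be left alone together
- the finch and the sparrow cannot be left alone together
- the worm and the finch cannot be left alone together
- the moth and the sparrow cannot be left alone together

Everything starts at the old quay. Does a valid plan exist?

1. Drover goes to the new quay with the finch and the sparrow.  [the old quay: the fly, the moth, the worm | the new quay: the finch, the sparrow]
2. Drover goes back to the old quay with the finch.  [the old quay: the finch, the fly, the moth, the worm | the new quay: the sparrow]
3. Drover goes to the new quay with the finch and the worm.  [the old quay: the fly, the moth | the new quay: the finch, the sparrow, the worm]
4. Drover goes back to the old quay with the finch.  [the old quay: the finch, the fly, the moth | the new quay: the sparrow, the worm]
5. Drover goes to the new quay with the fly and the moth.  [the old quay: the finch | the new quay: the fly, the moth, the sparrow, the worm]
6. Drover goes back to the old quay with the sparrow.  [the old quay: the finch, the sparrow | the new quay: the fly, the moth, the worm]
7. Drover goes to the new quay with the finch and the sparrow.  [the old quay: — | the new quay: the finch, the fly, the moth, the sparrow, the worm]

Yes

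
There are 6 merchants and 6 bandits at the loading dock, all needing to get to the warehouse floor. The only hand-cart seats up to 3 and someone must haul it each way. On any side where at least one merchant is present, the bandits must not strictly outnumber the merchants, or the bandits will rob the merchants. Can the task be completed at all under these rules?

Following every safe sequence of crossings from the start, the most of the 12 that can be at the warehouse floor as the hand-cart arrives there on crossings 1, 3, 5 is 3, 5, 6 respectively; the best ever achieved is 6 of 12.
From crossing 7 on, no configuration arises that was not already reachable earlier: only 17 distinct safe configurations (who is on which side, and where the hand-cart is) can ever be reached, none of them has everyone across, and every continuation just revisits them. They are: 0 merchants + 0 bandits across (hand-cart back at the start); 0 merchants + 1 bandit across (hand-cart there); 0 merchants + 1 bandit across (hand-cart back at the start); 0 merchants + 2 bandits across (hand-cart there); 0 merchants + 2 bandits across (hand-cart back at the start); 0 merchants + 3 bandits across (hand-cart there); 0 merchants + 3 bandits across (hand-cart back at the start); 0 merchants + 4 bandits across (hand-cart there); 0 merchants + 4 bandits across (hand-cart back at the start); 0 merchants + 5 bandits across (hand-cart there); 0 merchants + 5 bandits across (hand-cart back at the start); 0 merchants + 6 bandits across (hand-cart there); 1 merchant + 1 bandit across (hand-cart there); 1 merchant + 1 bandit across (hand-cart back at the start); 2 merchants + 2 bandits across (hand-cart there); 2 merchants + 2 bandits across (hand-cart back at the start); 3 merchants + 3 bandits across (hand-cart there). So no valid plan exists.

No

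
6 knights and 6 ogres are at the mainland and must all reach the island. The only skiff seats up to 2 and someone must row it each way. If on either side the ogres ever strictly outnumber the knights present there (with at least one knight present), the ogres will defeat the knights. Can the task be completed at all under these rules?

No

Following every safe sequence of crossings from the start, the most of the 12 that can be at the island as the skiff arrives there on crossings 1, 3, 5, 7, 9 is 2, 3, 4, 5, 6 respectively; the best ever achieved is 6 of 12.
From crossing 11 on, no configuration arises that was not already reachable earlier: only 15 distinct safe configurations (who is on which side, and where the skiff is) can ever be reached, none of them has everyone across, and every continuation just revisits them. They are: 0 knights + 0 ogres across (skiff back at the start); 0 knights + 1 ogre across (skiff there); 0 knights + 1 ogre across (skiff back at the start); 0 knights + 2 ogres across (skiff there); 0 knights + 2 ogres across (skiff back at the start); 0 knights + 3 ogres across (skiff there); 0 knights + 3 ogres across (skiff back at the start); 0 knights + 4 ogres across (skiff there); 0 knights + 4 ogres across (skiff back at the start); 0 knights + 5 ogres across (skiff there); 0 knights + 5 ogres across (skiff back at the start); 0 knights + 6 ogres across (skiff there); 1 knight + 1 ogre across (skiff there); 1 knight + 1 ogre across (skiff back at the start); 2 knights + 2 ogres across (skiff there). So no valid plan exists.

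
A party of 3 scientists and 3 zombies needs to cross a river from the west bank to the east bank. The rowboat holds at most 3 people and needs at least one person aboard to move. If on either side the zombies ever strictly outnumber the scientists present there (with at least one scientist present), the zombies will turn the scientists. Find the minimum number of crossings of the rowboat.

5

Counting alone: each trip to the east bank takes at most 3 across and each return brings at least 1 back, so after t trips out (and t−1 returns) at most 3t − (t−1) of the 6 are across; that first reaches 6 at t = 3, so at least 5 crossings are needed.
The plan below uses exactly 5 crossings, so it is optimal:
1. 2 zombies → the east bank.  (the west bank: 3S 1Z; the east bank: 0S 2Z)
2. 1 zombie ← the west bank.  (the west bank: 3S 2Z; the east bank: 0S 1Z)
3. 3 scientists → the east bank.  (the west bank: 0S 2Z; the east bank: 3S 1Z)
4. 1 zombie ← the west bank.  (the west bank: 0S 3Z; the east bank: 3S 0Z)
5. 3 zombies → the east bank.  (the west bank: 0S 0Z; the east bank: 3S 3Z)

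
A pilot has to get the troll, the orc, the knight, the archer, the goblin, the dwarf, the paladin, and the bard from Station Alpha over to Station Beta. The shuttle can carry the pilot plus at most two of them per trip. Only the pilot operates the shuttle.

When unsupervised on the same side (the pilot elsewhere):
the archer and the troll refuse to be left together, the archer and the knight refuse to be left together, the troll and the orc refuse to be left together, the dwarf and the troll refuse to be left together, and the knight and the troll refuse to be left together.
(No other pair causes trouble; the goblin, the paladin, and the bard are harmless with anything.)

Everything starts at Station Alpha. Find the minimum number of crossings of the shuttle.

13

Counting alone: the pilot can take at most 2 across per trip to Station Beta, so moving all 8 needs at least 4 loaded trips out, with a return between consecutive ones — at least 7 crossings.
The safety rule pushes this higher. Following every safe sequence of crossings, the most of the 8 that can be at Station Beta as the shuttle arrives there on crossings 7, 9, 11 is 5, 6, 7 respectively — never all 8.
So no plan with fewer than 13 crossings exists, and this one achieves 13:
1. Pilot goes to Station Beta with the knight and the troll.
2. Pilot goes back to Station Alpha with the troll.
3. Pilot goes to Station Beta with the orc and the troll.
4. Pilot goes back to Station Alpha with the troll.
5. Pilot goes to Station Beta with the goblin and the troll.
6. Pilot goes back to Station Alpha with the troll.
7. Pilot goes to Station Beta with the dwarf and the troll.
8. Pilot goes back to Station Alpha with the troll.
9. Pilot goes to Station Beta with the paladin and the troll.
10. Pilot goes back to Station Alpha with the troll.
11. Pilot goes to Station Beta with the bard and the troll.
12. Pilot goes back to Station Alpha with the troll.
13. Pilot goes to Station Beta with the archer and the troll.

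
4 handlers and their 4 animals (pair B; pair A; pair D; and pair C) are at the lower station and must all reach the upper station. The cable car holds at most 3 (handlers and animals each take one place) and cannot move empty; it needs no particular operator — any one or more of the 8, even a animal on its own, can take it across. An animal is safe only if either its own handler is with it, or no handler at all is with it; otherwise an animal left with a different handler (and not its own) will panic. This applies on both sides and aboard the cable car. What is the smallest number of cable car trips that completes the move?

9

Counting alone: each trip to the upper station takes at most 3 across and each return brings at least 1 back, so after t trips out (and t−1 returns) at most 3t − (t−1) of the 8 are across; that first reaches 8 at t = 4, so at least 7 crossings are needed.
The safety rule pushes this higher. Following every safe sequence of crossings, the most of the 8 that can be at the upper station as the cable car arrives there on crossing 7 is 7 — never all 8.
So no plan with fewer than 9 crossings exists, and this one achieves 9:
1. animal B and handler B cross → the upper station.
2. handler B crosses ← the lower station.
3. animal A, handler A, and handler B cross → the upper station.
4. animal B and handler B cross ← the lower station.
5. handler B, handler C, and handler D cross → the upper station.
6. animal A crosses ← the lower station.
7. animal A and animal B cross → the upper station.
8. animal B crosses ← the lower station.
9. animal B, animal C, and animal D cross → the upper station.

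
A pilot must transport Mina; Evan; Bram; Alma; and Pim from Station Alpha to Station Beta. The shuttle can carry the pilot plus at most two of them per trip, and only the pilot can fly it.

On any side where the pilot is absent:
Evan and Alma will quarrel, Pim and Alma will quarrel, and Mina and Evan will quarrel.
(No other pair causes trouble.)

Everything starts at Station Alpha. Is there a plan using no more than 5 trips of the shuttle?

Yes — this plan uses 5 crossings (≤ 5):
1. Pilot goes to Station Beta with Alma and Mina.  [Station Alpha: Bram, Evan, Pim | Station Beta: Alma, Mina]
2. Pilot goes back to Station Alpha alone.  [Station Alpha: Bram, Evan, Pim | Station Beta: Alma, Mina]
3. Pilot goes to Station Beta with Bram.  [Station Alpha: Evan, Pim | Station Beta: Alma, Bram, Mina]
4. Pilot goes back to Station Alpha alone.  [Station Alpha: Evan, Pim | Station Beta: Alma, Bram, Mina]
5. Pilot goes to Station Beta with Evan and Pim.  [Station Alpha: — | Station Beta: Alma, Bram, Evan, Mina, Pim]

Yes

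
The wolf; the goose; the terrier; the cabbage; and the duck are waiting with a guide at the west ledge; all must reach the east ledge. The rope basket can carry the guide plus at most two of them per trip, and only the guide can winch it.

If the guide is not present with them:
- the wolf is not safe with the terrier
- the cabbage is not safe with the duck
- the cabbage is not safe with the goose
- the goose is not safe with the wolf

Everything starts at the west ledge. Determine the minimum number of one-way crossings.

Counting alone: the guide can take at most 2 across per trip to the east ledge, so moving all 5 needs at least 3 loaded trips out, with a return between consecutive ones — at least 5 crossings.
The safety rule pushes this higher. Following every safe sequence of crossings, the most of the 5 that can be at the east ledge as the rope basket arrives there on crossing 5 is 4 — never all 5.
So no plan with fewer than 7 crossings exists, and this one achieves 7:
1. Guide goes to the east ledge with the cabbage and the wolf.  [the west ledge: the duck, the goose, the terrier | the east ledge: the cabbage, the wolf]
2. Guide goes back to the west ledge alone.  [the west ledge: the duck, the goose, the terrier | the east ledge: the cabbage, the wolf]
3. Guide goes to the east ledge with the goose.  [the west ledge: the duck, the terrier | the east ledge: the cabbage, the goose, the wolf]
4. Guide goes back to the west ledge with the cabbage and the wolf.  [the west ledge: the cabbage, the duck, the terrier, the wolf | the east ledge: the goose]
5. Guide goes to the east ledge with the duck and the terrier.  [the west ledge: the cabbage, the wolf | the east ledge: the duck, the goose, the terrier]
6. Guide goes back to the west ledge alone.  [the west ledge: the cabbage, the wolf | the east ledge: the duck, the goose, the terrier]
7. Guide goes to the east ledge with the cabbage and the wolf.  [the west ledge: — | the east ledge: the cabbage, the duck, the goose, the terrier, the wolf]

7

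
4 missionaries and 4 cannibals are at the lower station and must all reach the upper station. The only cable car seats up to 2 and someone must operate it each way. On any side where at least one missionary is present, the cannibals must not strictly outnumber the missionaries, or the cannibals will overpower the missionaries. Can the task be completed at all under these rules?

Following every safe sequence of crossings from the start, the most of the 8 that can be at the upper station as the cable car arrives there on crossings 1, 3, 5 is 2, 3, 4 respectively; the best ever achieved is 4 of 8.
From crossing 7 on, no configuration arises that was not already reachable earlier: only 11 distinct safe configurations (who is on which side, and where the cable car is) can ever be reached, none of them has everyone across, and every continuation just revisits them. They are: 0 missionaries + 0 cannibals across (cable car back at the start); 0 missionaries + 1 cannibal across (cable car there); 0 missionaries + 1 cannibal across (cable car back at the start); 0 missionaries + 2 cannibals across (cable car there); 0 missionaries + 2 cannibals across (cable car back at the start); 0 missionaries + 3 cannibals across (cable car there); 0 missionaries + 3 cannibals across (cable car back at the start); 0 missionaries + 4 cannibals across (cable car there); 1 missionary + 1 cannibal across (cable car there); 1 missionary + 1 cannibal across (cable car back at the start); 2 missionaries + 2 cannibals across (cable car there). So no valid plan exists.

No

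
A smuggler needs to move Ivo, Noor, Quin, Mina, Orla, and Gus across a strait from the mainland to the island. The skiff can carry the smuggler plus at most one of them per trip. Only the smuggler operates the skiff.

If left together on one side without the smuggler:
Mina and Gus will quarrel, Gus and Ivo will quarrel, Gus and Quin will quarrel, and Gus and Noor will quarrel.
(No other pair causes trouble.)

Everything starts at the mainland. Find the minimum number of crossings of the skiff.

impossible

Following every safe sequence of crossings from the start, the most of the 6 that can be at the island as the skiff arrives there on crossings 1, 3, 5 is 1, 2, 3 respectively; the best ever achieved is 3 of 6.
From crossing 7 on, no configuration arises that was not already reachable earlier: only 22 distinct safe configurations (who is on which side, and where the skiff is) can ever be reached, none of them has everyone across, and every continuation just revisits them. So no valid plan exists.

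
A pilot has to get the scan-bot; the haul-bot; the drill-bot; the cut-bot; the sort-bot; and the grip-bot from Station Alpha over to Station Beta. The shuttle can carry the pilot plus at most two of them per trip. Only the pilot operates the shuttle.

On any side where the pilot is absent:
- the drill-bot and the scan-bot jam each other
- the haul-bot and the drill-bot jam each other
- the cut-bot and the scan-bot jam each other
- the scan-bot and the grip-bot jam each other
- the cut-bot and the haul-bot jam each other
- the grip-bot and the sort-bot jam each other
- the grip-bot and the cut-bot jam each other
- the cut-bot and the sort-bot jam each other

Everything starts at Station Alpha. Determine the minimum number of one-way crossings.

impossible

Whatever the first load, the items left behind include a forbidden pair without the pilot. No opening move is safe, so no plan exists.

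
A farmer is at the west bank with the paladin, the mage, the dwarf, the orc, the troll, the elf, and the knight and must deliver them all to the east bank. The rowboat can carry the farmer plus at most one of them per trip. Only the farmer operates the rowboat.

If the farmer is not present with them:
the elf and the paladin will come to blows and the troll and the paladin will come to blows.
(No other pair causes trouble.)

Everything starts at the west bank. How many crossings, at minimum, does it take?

Counting alone: the farmer can take at most 1 across per trip to the east bank, so moving all 7 needs at least 7 loaded trips out, with a return between consecutive ones — at least 13 crossings.
The safety rule pushes this higher. Following every safe sequence of crossings, the most of the 7 that can be at the east bank as the rowboat arrives there on crossing 13 is 6 — never all 7.
So no plan with fewer than 15 crossings exists, and this one achieves 15:
1. Farmer goes to the east bank with the paladin.
2. Farmer goes back to the west bank alone.
3. Farmer goes to the east bank with the mage.
4. Farmer goes back to the west bank alone.
5. Farmer goes to the east bank with the dwarf.
6. Farmer goes back to the west bank alone.
7. Farmer goes to the east bank with the orc.
8. Farmer goes back to the west bank alone.
9. Farmer goes to the east bank with the troll.
10. Farmer goes back to the west bank with the paladin.
11. Farmer goes to the east bank with the elf.
12. Farmer goes back to the west bank alone.
13. Farmer goes to the east bank with the knight.
14. Farmer goes back to the west bank alone.
15. Farmer goes to the east bank with the paladin.

15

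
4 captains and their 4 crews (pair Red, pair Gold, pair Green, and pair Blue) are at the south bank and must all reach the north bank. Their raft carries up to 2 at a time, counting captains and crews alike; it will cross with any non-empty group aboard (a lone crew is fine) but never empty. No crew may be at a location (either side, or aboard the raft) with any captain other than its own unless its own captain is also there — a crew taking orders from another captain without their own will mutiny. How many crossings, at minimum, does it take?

Following every safe sequence of crossings from the start, the most of the 8 that can be at the north bank as the raft arrives there on crossings 1, 3, 5 is 2, 3, 4 respectively; the best ever achieved is 4 of 8.
From crossing 7 on, no configuration arises that was not already reachable earlier: only 44 distinct safe configurations (who is on which side, and where the raft is) can ever be reached, none of them has everyone across, and every continuation just revisits them. So no valid plan exists.

impossible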